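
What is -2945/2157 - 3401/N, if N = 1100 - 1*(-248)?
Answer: -11305817/2907636 ≈ -3.8883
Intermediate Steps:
N = 1348 (N = 1100 + 248 = 1348)
-2945/2157 - 3401/N = -2945/2157 - 3401/1348 = -11305817/2907636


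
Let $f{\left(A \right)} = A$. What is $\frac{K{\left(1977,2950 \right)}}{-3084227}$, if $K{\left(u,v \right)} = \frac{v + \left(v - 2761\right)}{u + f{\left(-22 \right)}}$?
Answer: $- \frac{3139}{6029663785} \approx -5.2059 \cdot 10^{-7}$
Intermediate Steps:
$K{\left(u,v \right)} = \frac{-2761 + 2 v}{-22 + u}$ ($K{\left(u,v \right)} = \frac{v + \left(v - 2761\right)}{u - 22} = \frac{v + \left(-2761 + v\right)}{-22 + u} = \frac{-2761 + 2 v}{-22 + u}$)
$\frac{K{\left(1977,2950 \right)}}{-3084227} = \frac{\frac{1}{-22 + 1977} \left(-2761 + 2 \cdot 2950\right)}{-3084227} = \frac{-2761 + 5900}{1955} \left(- \frac{1}{3084227}\right) = \frac{1}{1955} \cdot 3139 \left(- \frac{1}{3084227}\right) = \frac{3139}{1955} \left(- \frac{1}{3084227}\right) = - \frac{3139}{6029663785}$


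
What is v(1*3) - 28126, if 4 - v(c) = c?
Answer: -28125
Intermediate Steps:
v(c) = 4 - c
v(1*3) - 28126 = (4 - 3) - 28126 = 1 - 28126 = -28125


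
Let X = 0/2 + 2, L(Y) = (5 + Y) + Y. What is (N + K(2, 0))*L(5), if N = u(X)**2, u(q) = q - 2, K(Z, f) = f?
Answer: 0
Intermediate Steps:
L(Y) = 5 + 2*Y
X = 2 (X = (1/2)*0 + 2 = 0 + 2 = 2)
u(q) = -2 + q
N = 0 (N = (-2 + 2)**2 = 0**2 = 0)
(N + K(2, 0))*L(5) = (0 + 0)*(5 + 2*5) = 0*(5 + 10) = 0*15 = 0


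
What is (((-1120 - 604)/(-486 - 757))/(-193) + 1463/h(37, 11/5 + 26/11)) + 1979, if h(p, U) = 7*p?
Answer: 17616199580/8876263 ≈ 1984.6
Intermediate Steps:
(((-1120 - 604)/(-486 - 757))/(-193) + 1463/h(37, 11/5 + 26/11)) + 1979 = (((-1120 - 604)/(-486 - 757))/(-193) + 1463/((7*37))) + 1979 = (-1724/(-1243)*(-1/193) + 1463/259) + 1979 = (-1724*(-1/1243)*(-1/193) + 1463*(1/259)) + 1979 = ((1724/1243)*(-1/193) + 209/37) + 1979 = (-1724/239899 + 209/37) + 1979 = 50075103/8876263 + 1979 = 17616199580/8876263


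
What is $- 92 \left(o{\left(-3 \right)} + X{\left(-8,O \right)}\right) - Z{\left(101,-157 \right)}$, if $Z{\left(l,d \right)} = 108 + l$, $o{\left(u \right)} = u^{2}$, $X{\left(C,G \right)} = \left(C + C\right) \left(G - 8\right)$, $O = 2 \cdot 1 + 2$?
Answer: $-6925$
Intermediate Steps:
$O = 4$ ($O = 2 + 2 = 4$)
$X{\left(C,G \right)} = 2 C \left(-8 + G\right)$
$- 92 \left(o{\left(-3 \right)} + X{\left(-8,O \right)}\right) - Z{\left(101,-157 \right)} = - 92 \left(\left(-3\right)^{2} + 2 \left(-8\right) \left(-8 + 4\right)\right) - \left(108 + 101\right) = - 92 \left(9 + 2 \left(-8\right) \left(-4\right)\right) - 209 = - 92 \left(9 + 64\right) - 209 = \left(-92\right) 73 - 209 = -6716 - 209 = -6925$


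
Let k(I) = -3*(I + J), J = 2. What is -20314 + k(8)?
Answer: -20344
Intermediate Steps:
k(I) = -6 - 3*I (k(I) = -3*(I + 2) = -3*(2 + I) = -6 - 3*I)
-20314 + k(8) = -20314 + (-6 - 3*8) = -20314 + (-6 - 24) = -20314 - 30 = -20344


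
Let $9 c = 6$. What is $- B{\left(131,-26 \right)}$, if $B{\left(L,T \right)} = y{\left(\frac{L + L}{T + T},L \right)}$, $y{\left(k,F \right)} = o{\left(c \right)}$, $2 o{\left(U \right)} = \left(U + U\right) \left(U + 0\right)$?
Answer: $- \frac{4}{9} \approx -0.44444$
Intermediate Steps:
$c = \frac{2}{3}$ ($c = \frac{1}{9} \cdot 6 = \frac{2}{3} \approx 0.66667$)
$o{\left(U \right)} = U^{2}$ ($o{\left(U \right)} = \frac{\left(U + U\right) \left(U + 0\right)}{2} = \frac{2 U U}{2} = \frac{2 U^{2}}{2} = U^{2}$)
$y{\left(k,F \right)} = \frac{4}{9}$ ($y{\left(k,F \right)} = \left(\frac{2}{3}\right)^{2} = \frac{4}{9}$)
$B{\left(L,T \right)} = \frac{4}{9}$
$- B{\left(131,-26 \right)} = \left(-1\right) \frac{4}{9} = - \frac{4}{9}$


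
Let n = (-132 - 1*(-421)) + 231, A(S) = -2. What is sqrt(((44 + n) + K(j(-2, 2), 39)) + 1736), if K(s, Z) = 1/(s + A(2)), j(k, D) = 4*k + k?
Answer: sqrt(82797)/6 ≈ 47.957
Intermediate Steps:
j(k, D) = 5*k
K(s, Z) = 1/(-2 + s) (K(s, Z) = 1/(s - 2) = 1/(-2 + s))
n = 520 (n = (-132 + 421) + 231 = 289 + 231 = 520)
sqrt(((44 + n) + K(j(-2, 2), 39)) + 1736) = sqrt(((44 + 520) + 1/(-2 + 5*(-2))) + 1736) = sqrt((564 + 1/(-2 - 10)) + 1736) = sqrt((564 + 1/(-12)) + 1736) = sqrt((564 - 1/12) + 1736) = sqrt(6767/12 + 1736) = sqrt(27599/12) = sqrt(82797)/6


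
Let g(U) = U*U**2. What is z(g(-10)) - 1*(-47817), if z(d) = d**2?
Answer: 1047817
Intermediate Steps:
g(U) = U**3
z(g(-10)) - 1*(-47817) = ((-10)**3)**2 - 1*(-47817) = (-1000)**2 + 47817 = 1000000 + 47817 = 1047817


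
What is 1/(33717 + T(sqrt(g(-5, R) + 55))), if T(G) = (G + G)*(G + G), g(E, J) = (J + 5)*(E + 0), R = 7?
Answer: 1/33697 ≈ 2.9676e-5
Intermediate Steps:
g(E, J) = E*(5 + J) (g(E, J) = (5 + J)*E = E*(5 + J))
T(G) = 4*G**2 (T(G) = (2*G)*(2*G) = 4*G**2)
1/(33717 + T(sqrt(g(-5, R) + 55))) = 1/(33717 + 4*(sqrt(-5*(5 + 7) + 55))**2) = 1/(33717 + 4*(sqrt(-5*12 + 55))**2) = 1/(33717 + 4*(sqrt(-60 + 55))**2) = 1/(33717 + 4*(sqrt(-5))**2) = 1/(33717 + 4*(I*sqrt(5))**2) = 1/(33717 + 4*(-5)) = 1/(33717 - 20) = 1/33697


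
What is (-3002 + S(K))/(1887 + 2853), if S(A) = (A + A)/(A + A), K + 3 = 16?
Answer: -3001/4740 ≈ -0.63312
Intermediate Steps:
K = 13 (K = -3 + 16 = 13)
S(A) = 1 (S(A) = (2*A)/((2*A)) = (2*A)*(1/(2*A)) = 1)
(-3002 + S(K))/(1887 + 2853) = (-3002 + 1)/(1887 + 2853) = -3001/4740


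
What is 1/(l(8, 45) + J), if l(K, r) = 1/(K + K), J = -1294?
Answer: -16/20703 ≈ -0.00077283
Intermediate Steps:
l(K, r) = 1/(2*K)
1/(l(8, 45) + J) = 1/((½)/8 - 1294) = 1/((½)*(⅛) - 1294) = 1/(1/16 - 1294) = 1/(-20703/16) = -16/20703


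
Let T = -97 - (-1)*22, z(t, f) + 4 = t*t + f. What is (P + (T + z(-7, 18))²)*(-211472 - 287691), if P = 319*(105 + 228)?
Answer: -53096467473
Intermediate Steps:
z(t, f) = -4 + f + t² (z(t, f) = -4 + (t*t + f) = -4 + (t² + f) = -4 + (f + t²) = -4 + f + t²)
P = 106227 (P = 319*333 = 106227)
T = -75 (T = -97 - 1*(-22) = -97 + 22 = -75)
(P + (T + z(-7, 18))²)*(-211472 - 287691) = (106227 + (-75 + (-4 + 18 + (-7)²))²)*(-211472 - 287691) = (106227 + (-75 + (-4 + 18 + 49))²)*(-499163) = (106227 + (-75 + 63)²)*(-499163) = (106227 + (-12)²)*(-499163) = (106227 + 144)*(-499163) = 106371*(-499163) = -53096467473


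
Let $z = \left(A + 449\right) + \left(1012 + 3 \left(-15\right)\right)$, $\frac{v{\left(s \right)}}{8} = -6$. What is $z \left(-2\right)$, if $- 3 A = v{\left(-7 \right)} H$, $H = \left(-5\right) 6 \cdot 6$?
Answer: $2928$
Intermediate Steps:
$v{\left(s \right)} = -48$ ($v{\left(s \right)} = 8 \left(-6\right) = -48$)
$H = -180$ ($H = \left(-30\right) 6 = -180$)
$A = -2880$ ($A = - \frac{\left(-48\right) \left(-180\right)}{3} = \left(- \frac{1}{3}\right) 8640 = -2880$)
$z = -1464$ ($z = \left(-2880 + 449\right) + \left(1012 + 3 \left(-15\right)\right) = -2431 + \left(1012 - 45\right) = -2431 + 967 = -1464$)
$z \left(-2\right) = \left(-1464\right) \left(-2\right) = 2928$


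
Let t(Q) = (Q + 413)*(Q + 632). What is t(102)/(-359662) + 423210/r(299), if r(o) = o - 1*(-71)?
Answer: 7603634566/6653747 ≈ 1142.8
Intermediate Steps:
t(Q) = (413 + Q)*(632 + Q)
r(o) = 71 + o (r(o) = o + 71 = 71 + o)
t(102)/(-359662) + 423210/r(299) = (261016 + 102**2 + 1045*102)/(-359662) + 423210/(71 + 299) = (261016 + 10404 + 106590)*(-1/359662) + 423210/370 = 378010*(-1/359662) + 423210*(1/370) = -189005/179831 + 42321/37 = 7603634566/6653747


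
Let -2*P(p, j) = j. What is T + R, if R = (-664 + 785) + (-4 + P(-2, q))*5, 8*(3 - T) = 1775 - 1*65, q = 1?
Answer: -449/4 ≈ -112.25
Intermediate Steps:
P(p, j) = -j/2
T = -843/4 (T = 3 - (1775 - 1*65)/8 = 3 - (1775 - 65)/8 = 3 - ⅛*1710 = 3 - 855/4 = -843/4 ≈ -210.75)
R = 197/2 (R = (-664 + 785) + (-4 - ½*1)*5 = 121 + (-4 - ½)*5 = 121 - 9/2*5 = 121 - 45/2 = 197/2 ≈ 98.500)
T + R = -843/4 + 197/2 = -449/4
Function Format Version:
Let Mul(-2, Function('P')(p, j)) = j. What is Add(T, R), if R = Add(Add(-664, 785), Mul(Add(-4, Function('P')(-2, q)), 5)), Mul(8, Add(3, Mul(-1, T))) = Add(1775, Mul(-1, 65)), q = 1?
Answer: Rational(-449, 4) ≈ -112.25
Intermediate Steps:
Function('P')(p, j) = Mul(Rational(-1, 2), j)
T = Rational(-843, 4) (T = Add(3, Mul(Rational(-1, 8), Add(1775, Mul(-1, 65)))) = Add(3, Mul(Rational(-1, 8), Add(1775, -65))) = Add(3, Mul(Rational(-1, 8), 1710)) = Add(3, Rational(-855, 4)) = Rational(-843, 4) ≈ -210.75)
R = Rational(197, 2) (R = Add(Add(-664, 785), Mul(Add(-4, Mul(Rational(-1, 2), 1)), 5)) = Add(121, Mul(Add(-4, Rational(-1, 2)), 5)) = Add(121, Mul(Rational(-9, 2), 5)) = Add(121, Rational(-45, 2)) = Rational(197, 2) ≈ 98.500)
Add(T, R) = Add(Rational(-843, 4), Rational(197, 2)) = Rational(-449, 4)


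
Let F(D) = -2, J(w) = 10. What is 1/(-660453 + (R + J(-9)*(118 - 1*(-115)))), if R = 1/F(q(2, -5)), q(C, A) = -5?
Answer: -2/1316247 ≈ -1.5195e-6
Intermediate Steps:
R = -½ (R = 1/(-2) = -½ ≈ -0.50000)
1/(-660453 + (R + J(-9)*(118 - 1*(-115)))) = 1/(-660453 + (-½ + 10*(118 - 1*(-115)))) = 1/(-660453 + (-½ + 10*(118 + 115))) = 1/(-660453 + (-½ + 10*233)) = 1/(-660453 + (-½ + 2330)) = 1/(-660453 + 4659/2) = 1/(-1316247/2) = -2/1316247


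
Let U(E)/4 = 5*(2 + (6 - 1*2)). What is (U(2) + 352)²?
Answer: 222784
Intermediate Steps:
U(E) = 120 (U(E) = 4*(5*(2 + (6 - 1*2))) = 4*(5*(2 + (6 - 2))) = 4*(5*(2 + 4)) = 4*(5*6) = 4*30 = 120)
(U(2) + 352)² = (120 + 352)² = 472² = 222784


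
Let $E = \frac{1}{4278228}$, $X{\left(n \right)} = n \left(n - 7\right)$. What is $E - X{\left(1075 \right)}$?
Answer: $- \frac{4911833566799}{4278228} \approx -1.1481 \cdot 10^{6}$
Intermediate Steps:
$X{\left(n \right)} = n \left(-7 + n\right)$
$E = \frac{1}{4278228} \approx 2.3374 \cdot 10^{-7}$
$E - X{\left(1075 \right)} = \frac{1}{4278228} - 1075 \left(-7 + 1075\right) = \frac{1}{4278228} - 1075 \cdot 1068 = \frac{1}{4278228} - 1148100 = - \frac{4911833566799}{4278228}$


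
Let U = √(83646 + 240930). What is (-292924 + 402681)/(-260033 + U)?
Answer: -28540441981/67616836513 - 9219588*√46/67616836513 ≈ -0.42302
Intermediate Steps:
U = 84*√46 (U = √324576 = 84*√46 ≈ 569.72)
(-292924 + 402681)/(-260033 + U) = (-292924 + 402681)/(-260033 + 84*√46) = 109757/(-260033 + 84*√46)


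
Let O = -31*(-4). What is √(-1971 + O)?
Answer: I*√1847 ≈ 42.977*I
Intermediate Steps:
O = 124
√(-1971 + O) = √(-1971 + 124) = √(-1847) = I*√1847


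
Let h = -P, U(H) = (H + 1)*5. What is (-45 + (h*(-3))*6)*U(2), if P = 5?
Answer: 675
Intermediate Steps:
U(H) = 5 + 5*H (U(H) = (1 + H)*5 = 5 + 5*H)
h = -5 (h = -1*5 = -5)
(-45 + (h*(-3))*6)*U(2) = (-45 - 5*(-3)*6)*(5 + 5*2) = (-45 + 15*6)*(5 + 10) = (-45 + 90)*15 = 45*15 = 675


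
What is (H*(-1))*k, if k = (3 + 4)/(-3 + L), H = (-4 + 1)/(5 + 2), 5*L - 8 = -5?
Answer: -5/4 ≈ -1.2500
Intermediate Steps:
L = 3/5 (L = 8/5 + (1/5)*(-5) = 8/5 - 1 = 3/5 ≈ 0.60000)
H = -3/7 ≈ -0.42857
k = -35/12 (k = (3 + 4)/(-3 + 3/5) = 7/(-12/5) = 7*(-5/12) = -35/12 ≈ -2.9167)
(H*(-1))*k = -3/7*(-1)*(-35/12) = (3/7)*(-35/12) = -5/4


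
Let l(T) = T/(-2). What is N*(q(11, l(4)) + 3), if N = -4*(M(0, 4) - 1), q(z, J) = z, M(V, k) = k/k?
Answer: 0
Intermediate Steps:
l(T) = -T/2 (l(T) = T*(-1/2) = -T/2)
M(V, k) = 1
N = 0 (N = -4*(1 - 1) = -4*0 = 0)
N*(q(11, l(4)) + 3) = 0*(11 + 3) = 0*14 = 0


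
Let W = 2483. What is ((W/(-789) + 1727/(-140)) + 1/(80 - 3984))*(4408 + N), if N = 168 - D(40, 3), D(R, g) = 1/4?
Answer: -10183821309563/143745280 ≈ -70846.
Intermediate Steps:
D(R, g) = ¼
N = 671/4 (N = 168 - 1*¼ = 168 - ¼ = 671/4 ≈ 167.75)
((W/(-789) + 1727/(-140)) + 1/(80 - 3984))*(4408 + N) = ((2483/(-789) + 1727/(-140)) + 1/(80 - 3984))*(4408 + 671/4) = ((2483*(-1/789) + 1727*(-1/140)) + 1/(-3904))*(18303/4) = ((-2483/789 - 1727/140) - 1/3904)*(18303/4) = (-1710223/110460 - 1/3904)*(18303/4) = -1669205263/107808960*18303/4 = -10183821309563/143745280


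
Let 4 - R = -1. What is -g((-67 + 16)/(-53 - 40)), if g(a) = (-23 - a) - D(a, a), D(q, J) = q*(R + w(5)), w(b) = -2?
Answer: 781/31 ≈ 25.194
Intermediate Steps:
R = 5 (R = 4 - 1*(-1) = 4 + 1 = 5)
D(q, J) = 3*q (D(q, J) = q*(5 - 2) = q*3 = 3*q)
g(a) = -23 - 4*a (g(a) = (-23 - a) - 3*a = -23 - 4*a)
-g((-67 + 16)/(-53 - 40)) = -(-23 - 4*(-67 + 16)/(-53 - 40)) = -(-23 - (-204)/(-93)) = -(-23 - (-204)*(-1)/93) = -(-23 - 4*17/31) = -(-23 - 68/31) = -1*(-781/31) = 781/31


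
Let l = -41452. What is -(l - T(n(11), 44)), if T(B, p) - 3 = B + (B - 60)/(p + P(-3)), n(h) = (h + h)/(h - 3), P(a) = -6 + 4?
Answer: 6964673/168 ≈ 41456.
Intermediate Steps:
P(a) = -2
n(h) = 2*h/(-3 + h) (n(h) = (2*h)/(-3 + h) = 2*h/(-3 + h))
T(B, p) = 3 + B + (-60 + B)/(-2 + p) (T(B, p) = 3 + (B + (B - 60)/(p - 2)) = 3 + (B + (-60 + B)/(-2 + p)) = 3 + B + (-60 + B)/(-2 + p))
-(l - T(n(11), 44)) = -(-41452 - (-66 - 2*11/(-3 + 11) + 3*44 + (2*11/(-3 + 11))*44)/(-2 + 44)) = -(-41452 - (-66 - 2*11/8 + 132 + (2*11/8)*44)/42) = -(-41452 - (-66 - 2*11/8 + 132 + (2*11*(1/8))*44)/42) = -(-41452 - (-66 - 1*11/4 + 132 + (11/4)*44)/42) = -(-41452 - (-66 - 11/4 + 132 + 121)/42) = -(-41452 - 737/(42*4)) = -(-41452 - 1*737/168) = -(-41452 - 737/168) = -1*(-6964673/168) = 6964673/168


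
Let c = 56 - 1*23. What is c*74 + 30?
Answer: 2472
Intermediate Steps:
c = 33 (c = 56 - 23 = 33)
c*74 + 30 = 33*74 + 30 = 2442 + 30 = 2472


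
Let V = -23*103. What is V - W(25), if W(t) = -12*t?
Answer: -2069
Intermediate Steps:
V = -2369
V - W(25) = -2369 - (-12)*25 = -2369 - 1*(-300) = -2369 + 300 = -2069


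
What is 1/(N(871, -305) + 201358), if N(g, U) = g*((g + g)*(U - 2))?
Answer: -1/465604216 ≈ -2.1477e-9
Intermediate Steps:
N(g, U) = 2*g²*(-2 + U) (N(g, U) = g*((2*g)*(-2 + U)) = g*(2*g*(-2 + U)) = 2*g²*(-2 + U))
1/(N(871, -305) + 201358) = 1/(2*871²*(-2 - 305) + 201358) = 1/(2*758641*(-307) + 201358) = 1/(-465805574 + 201358) = 1/(-465604216) = -1/465604216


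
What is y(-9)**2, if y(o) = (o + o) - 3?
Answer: 441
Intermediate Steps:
y(o) = -3 + 2*o (y(o) = 2*o - 3 = -3 + 2*o)
y(-9)**2 = (-3 + 2*(-9))**2 = (-3 - 18)**2 = (-21)**2 = 441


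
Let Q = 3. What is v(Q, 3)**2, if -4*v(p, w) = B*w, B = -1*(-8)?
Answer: 36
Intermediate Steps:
B = 8
v(p, w) = -2*w
v(Q, 3)**2 = (-2*3)**2 = (-6)**2 = 36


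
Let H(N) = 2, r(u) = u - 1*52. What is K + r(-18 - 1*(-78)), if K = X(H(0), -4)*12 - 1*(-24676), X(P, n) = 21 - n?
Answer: 24984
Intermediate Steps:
r(u) = -52 + u (r(u) = u - 52 = -52 + u)
K = 24976 (K = (21 - 1*(-4))*12 - 1*(-24676) = (21 + 4)*12 + 24676 = 25*12 + 24676 = 300 + 24676 = 24976)
K + r(-18 - 1*(-78)) = 24976 + (-52 + (-18 - 1*(-78))) = 24976 + (-52 + (-18 + 78)) = 24976 + (-52 + 60) = 24976 + 8 = 24984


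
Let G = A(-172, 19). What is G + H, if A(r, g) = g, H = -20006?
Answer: -19987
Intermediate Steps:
G = 19
G + H = 19 - 20006 = -19987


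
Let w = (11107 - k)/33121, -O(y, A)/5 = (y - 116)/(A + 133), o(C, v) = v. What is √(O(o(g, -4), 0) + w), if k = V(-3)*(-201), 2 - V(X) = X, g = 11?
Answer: 2*√23659199461282/4405093 ≈ 2.2084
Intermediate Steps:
V(X) = 2 - X
k = -1005 (k = (2 - 1*(-3))*(-201) = (2 + 3)*(-201) = 5*(-201) = -1005)
O(y, A) = -5*(-116 + y)/(133 + A) (O(y, A) = -5*(y - 116)/(A + 133) = -5*(-116 + y)/(133 + A))
w = 12112/33121 (w = (11107 - 1*(-1005))/33121 = (11107 + 1005)*(1/33121) = 12112*(1/33121) = 12112/33121 ≈ 0.36569)
√(O(o(g, -4), 0) + w) = √(5*(116 - 1*(-4))/(133 + 0) + 12112/33121) = √(5*(116 + 4)/133 + 12112/33121) = √(5*(1/133)*120 + 12112/33121) = √(600/133 + 12112/33121) = √(21483496/4405093) = 2*√23659199461282/4405093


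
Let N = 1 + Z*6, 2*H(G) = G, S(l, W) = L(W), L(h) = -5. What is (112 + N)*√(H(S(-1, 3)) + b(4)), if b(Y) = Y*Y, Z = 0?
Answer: 339*√6/2 ≈ 415.19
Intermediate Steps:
S(l, W) = -5
H(G) = G/2
b(Y) = Y²
N = 1 (N = 1 + 0*6 = 1 + 0 = 1)
(112 + N)*√(H(S(-1, 3)) + b(4)) = (112 + 1)*√((½)*(-5) + 4²) = 113*√(-5/2 + 16) = 113*√(27/2) = 113*(3*√6/2) = 339*√6/2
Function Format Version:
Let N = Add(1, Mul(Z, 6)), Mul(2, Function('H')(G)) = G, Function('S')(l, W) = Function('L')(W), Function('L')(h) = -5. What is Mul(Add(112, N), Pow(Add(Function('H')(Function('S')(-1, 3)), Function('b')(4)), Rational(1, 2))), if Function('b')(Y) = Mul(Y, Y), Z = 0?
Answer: Mul(Rational(339, 2), Pow(6, Rational(1, 2))) ≈ 415.19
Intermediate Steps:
Function('S')(l, W) = -5
Function('H')(G) = Mul(Rational(1, 2), G)
Function('b')(Y) = Pow(Y, 2)
N = 1 (N = Add(1, Mul(0, 6)) = Add(1, 0) = 1)
Mul(Add(112, N), Pow(Add(Function('H')(Function('S')(-1, 3)), Function('b')(4)), Rational(1, 2))) = Mul(Add(112, 1), Pow(Add(Mul(Rational(1, 2), -5), Pow(4, 2)), Rational(1, 2))) = Mul(113, Pow(Add(Rational(-5, 2), 16), Rational(1, 2))) = Mul(113, Pow(Rational(27, 2), Rational(1, 2))) = Mul(113, Mul(Rational(3, 2), Pow(6, Rational(1, 2)))) = Mul(Rational(339, 2), Pow(6, Rational(1, 2)))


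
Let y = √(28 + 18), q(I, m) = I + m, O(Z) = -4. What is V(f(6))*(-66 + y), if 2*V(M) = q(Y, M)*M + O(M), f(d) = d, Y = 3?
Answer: -1650 + 25*√46 ≈ -1480.4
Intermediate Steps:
y = √46 ≈ 6.7823
V(M) = -2 + M*(3 + M)/2 (V(M) = ((3 + M)*M - 4)/2 = (M*(3 + M) - 4)/2 = (-4 + M*(3 + M))/2 = -2 + M*(3 + M)/2)
V(f(6))*(-66 + y) = (-2 + (½)*6*(3 + 6))*(-66 + √46) = (-2 + (½)*6*9)*(-66 + √46) = (-2 + 27)*(-66 + √46) = 25*(-66 + √46) = -1650 + 25*√46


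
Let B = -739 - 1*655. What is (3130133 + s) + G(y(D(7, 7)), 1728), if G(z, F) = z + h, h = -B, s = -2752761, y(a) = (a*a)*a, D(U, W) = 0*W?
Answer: 378766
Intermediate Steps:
D(U, W) = 0
y(a) = a³ (y(a) = a²*a = a³)
B = -1394 (B = -739 - 655 = -1394)
h = 1394 (h = -1*(-1394) = 1394)
G(z, F) = 1394 + z (G(z, F) = z + 1394 = 1394 + z)
(3130133 + s) + G(y(D(7, 7)), 1728) = (3130133 - 2752761) + (1394 + 0³) = 377372 + (1394 + 0) = 377372 + 1394 = 378766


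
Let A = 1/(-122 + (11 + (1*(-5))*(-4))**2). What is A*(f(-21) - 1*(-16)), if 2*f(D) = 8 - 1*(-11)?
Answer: 51/1678 ≈ 0.030393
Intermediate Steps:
f(D) = 19/2 (f(D) = (8 - 1*(-11))/2 = (8 + 11)/2 = (1/2)*19 = 19/2)
A = 1/839 (A = 1/(-122 + (11 - 5*(-4))**2) = 1/(-122 + (11 + 20)**2) = 1/(-122 + 31**2) = 1/(-122 + 961) = 1/839 ≈ 0.0011919)
A*(f(-21) - 1*(-16)) = (19/2 - 1*(-16))/839 = (19/2 + 16)/839 = (1/839)*(51/2) = 51/1678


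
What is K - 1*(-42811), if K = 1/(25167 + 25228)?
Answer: 2157460346/50395 ≈ 42811.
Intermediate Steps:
K = 1/50395 ≈ 1.9843e-5
K - 1*(-42811) = 1/50395 - 1*(-42811) = 1/50395 + 42811 = 2157460346/50395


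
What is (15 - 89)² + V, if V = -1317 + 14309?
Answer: 18468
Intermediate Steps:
V = 12992
(15 - 89)² + V = (15 - 89)² + 12992 = (-74)² + 12992 = 5476 + 12992 = 18468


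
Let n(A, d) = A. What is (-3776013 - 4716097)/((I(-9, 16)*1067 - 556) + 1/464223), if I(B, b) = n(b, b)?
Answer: -3942232780530/7667107069 ≈ -514.17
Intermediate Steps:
I(B, b) = b
(-3776013 - 4716097)/((I(-9, 16)*1067 - 556) + 1/464223) = (-3776013 - 4716097)/((16*1067 - 556) + 1/464223) = -8492110/((17072 - 556) + 1/464223) = -8492110/(16516 + 1/464223) = -8492110/7667107069/464223 = -8492110*464223/7667107069 = -3942232780530/7667107069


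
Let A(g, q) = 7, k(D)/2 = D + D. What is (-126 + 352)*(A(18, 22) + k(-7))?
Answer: -4746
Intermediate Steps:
k(D) = 4*D (k(D) = 2*(D + D) = 2*(2*D) = 4*D)
(-126 + 352)*(A(18, 22) + k(-7)) = (-126 + 352)*(7 + 4*(-7)) = 226*(7 - 28) = 226*(-21) = -4746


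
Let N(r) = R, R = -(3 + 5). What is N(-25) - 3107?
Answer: -3115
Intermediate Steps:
R = -8 (R = -1*8 = -8)
N(r) = -8
N(-25) - 3107 = -8 - 3107 = -3115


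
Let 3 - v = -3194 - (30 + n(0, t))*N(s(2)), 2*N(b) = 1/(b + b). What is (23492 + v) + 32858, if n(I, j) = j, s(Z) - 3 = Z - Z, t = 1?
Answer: 714595/12 ≈ 59550.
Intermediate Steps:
s(Z) = 3 (s(Z) = 3 + (Z - Z) = 3 + 0 = 3)
N(b) = 1/(4*b) (N(b) = 1/(2*(b + b)) = 1/(2*((2*b))) = (1/(2*b))/2 = 1/(4*b))
v = 38395/12 (v = 3 - (-3194 - (30 + 1)*(1/4)/3) = 3 - (-3194 - 31*(1/4)*(1/3)) = 3 - (-3194 - 31/12) = 3 - 1*(-38359/12) = 3 + 38359/12 = 38395/12 ≈ 3199.6)
(23492 + v) + 32858 = (23492 + 38395/12) + 32858 = 320299/12 + 32858 = 714595/12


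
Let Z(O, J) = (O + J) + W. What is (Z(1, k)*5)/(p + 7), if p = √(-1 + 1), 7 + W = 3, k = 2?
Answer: -5/7 ≈ -0.71429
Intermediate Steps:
W = -4 (W = -7 + 3 = -4)
p = 0 (p = √0 = 0)
Z(O, J) = -4 + J + O (Z(O, J) = (O + J) - 4 = (J + O) - 4 = -4 + J + O)
(Z(1, k)*5)/(p + 7) = ((-4 + 2 + 1)*5)/(0 + 7) = -1*5/7 = -5*⅐ = -5/7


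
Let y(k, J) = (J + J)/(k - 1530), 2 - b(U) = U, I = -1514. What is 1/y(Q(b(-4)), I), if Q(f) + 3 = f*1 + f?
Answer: 1521/3028 ≈ 0.50231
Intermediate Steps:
b(U) = 2 - U
Q(f) = -3 + 2*f (Q(f) = -3 + (f*1 + f) = -3 + (f + f) = -3 + 2*f)
y(k, J) = 2*J/(-1530 + k) (y(k, J) = (2*J)/(-1530 + k) = 2*J/(-1530 + k))
1/y(Q(b(-4)), I) = 1/(2*(-1514)/(-1530 + (-3 + 2*(2 - 1*(-4))))) = 1/(2*(-1514)/(-1530 + (-3 + 2*(2 + 4)))) = 1/(2*(-1514)/(-1530 + (-3 + 2*6))) = 1/(2*(-1514)/(-1530 + (-3 + 12))) = 1/(2*(-1514)/(-1530 + 9)) = 1/(2*(-1514)/(-1521)) = 1/(2*(-1514)*(-1/1521)) = 1/(3028/1521) = 1521/3028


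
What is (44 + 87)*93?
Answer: 12183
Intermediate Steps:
(44 + 87)*93 = 131*93 = 12183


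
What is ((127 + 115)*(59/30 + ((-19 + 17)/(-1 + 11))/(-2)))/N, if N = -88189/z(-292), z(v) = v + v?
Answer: 4381168/1322835 ≈ 3.3120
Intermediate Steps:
z(v) = 2*v
N = 88189/584 (N = -88189/(2*(-292)) = -88189/(-584) = -88189*(-1/584) = 88189/584 ≈ 151.01)
((127 + 115)*(59/30 + ((-19 + 17)/(-1 + 11))/(-2)))/N = ((127 + 115)*(59/30 + ((-19 + 17)/(-1 + 11))/(-2)))/(88189/584) = (242*(59*(1/30) - 2/10*(-1/2)))*(584/88189) = (242*(59/30 - 2*1/10*(-1/2)))*(584/88189) = (242*(59/30 - 1/5*(-1/2)))*(584/88189) = (242*(59/30 + 1/10))*(584/88189) = (242*(31/15))*(584/88189) = (7502/15)*(584/88189) = 4381168/1322835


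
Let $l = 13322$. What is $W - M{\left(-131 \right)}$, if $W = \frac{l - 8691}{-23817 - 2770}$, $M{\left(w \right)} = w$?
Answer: $\frac{316206}{2417} \approx 130.83$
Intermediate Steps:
$W = - \frac{421}{2417}$ ($W = \frac{13322 - 8691}{-23817 - 2770} = \frac{4631}{-26587} = 4631 \left(- \frac{1}{26587}\right) = - \frac{421}{2417} \approx -0.17418$)
$W - M{\left(-131 \right)} = - \frac{421}{2417} - -131 = - \frac{421}{2417} + 131 = \frac{316206}{2417}$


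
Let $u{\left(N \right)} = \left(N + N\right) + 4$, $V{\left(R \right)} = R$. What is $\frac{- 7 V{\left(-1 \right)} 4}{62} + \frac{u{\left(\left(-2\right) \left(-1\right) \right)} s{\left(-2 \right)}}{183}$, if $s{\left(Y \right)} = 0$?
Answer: $\frac{14}{31} \approx 0.45161$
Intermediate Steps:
$u{\left(N \right)} = 4 + 2 N$ ($u{\left(N \right)} = 2 N + 4 = 4 + 2 N$)
$\frac{- 7 V{\left(-1 \right)} 4}{62} + \frac{u{\left(\left(-2\right) \left(-1\right) \right)} s{\left(-2 \right)}}{183} = \frac{\left(-7\right) \left(-1\right) 4}{62} + \frac{\left(4 + 2 \left(\left(-2\right) \left(-1\right)\right)\right) 0}{183} = 7 \cdot 4 \cdot \frac{1}{62} + \left(4 + 2 \cdot 2\right) 0 \cdot \frac{1}{183} = 28 \cdot \frac{1}{62} + \left(4 + 4\right) 0 \cdot \frac{1}{183} = \frac{14}{31} + 8 \cdot 0 \cdot \frac{1}{183} = \frac{14}{31} + 0 \cdot \frac{1}{183} = \frac{14}{31} + 0 = \frac{14}{31}$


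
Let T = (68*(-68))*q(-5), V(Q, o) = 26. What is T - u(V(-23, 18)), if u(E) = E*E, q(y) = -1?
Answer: 3948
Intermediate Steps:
u(E) = E**2
T = 4624 (T = (68*(-68))*(-1) = -4624*(-1) = 4624)
T - u(V(-23, 18)) = 4624 - 1*26**2 = 4624 - 1*676 = 4624 - 676 = 3948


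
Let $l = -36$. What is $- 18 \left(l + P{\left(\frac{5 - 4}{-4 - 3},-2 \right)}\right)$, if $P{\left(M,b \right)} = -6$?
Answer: $756$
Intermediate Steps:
$- 18 \left(l + P{\left(\frac{5 - 4}{-4 - 3},-2 \right)}\right) = - 18 \left(-36 - 6\right) = \left(-18\right) \left(-42\right) = 756$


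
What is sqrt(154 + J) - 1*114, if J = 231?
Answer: -114 + sqrt(385) ≈ -94.379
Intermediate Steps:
sqrt(154 + J) - 1*114 = sqrt(154 + 231) - 1*114 = sqrt(385) - 114 = -114 + sqrt(385)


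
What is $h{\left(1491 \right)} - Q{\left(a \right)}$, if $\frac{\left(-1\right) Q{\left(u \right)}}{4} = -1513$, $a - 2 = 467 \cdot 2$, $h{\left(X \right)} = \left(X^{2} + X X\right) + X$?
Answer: $4441601$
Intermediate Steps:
$h{\left(X \right)} = X + 2 X^{2}$ ($h{\left(X \right)} = \left(X^{2} + X^{2}\right) + X = 2 X^{2} + X = X + 2 X^{2}$)
$a = 936$ ($a = 2 + 467 \cdot 2 = 2 + 934 = 936$)
$Q{\left(u \right)} = 6052$ ($Q{\left(u \right)} = \left(-4\right) \left(-1513\right) = 6052$)
$h{\left(1491 \right)} - Q{\left(a \right)} = 1491 \left(1 + 2 \cdot 1491\right) - 6052 = 1491 \left(1 + 2982\right) - 6052 = 1491 \cdot 2983 - 6052 = 4447653 - 6052 = 4441601$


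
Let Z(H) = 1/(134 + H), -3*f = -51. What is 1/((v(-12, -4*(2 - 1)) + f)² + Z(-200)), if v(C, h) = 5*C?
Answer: 66/122033 ≈ 0.00054084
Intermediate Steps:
f = 17 (f = -⅓*(-51) = 17)
1/((v(-12, -4*(2 - 1)) + f)² + Z(-200)) = 1/((5*(-12) + 17)² + 1/(134 - 200)) = 1/((-60 + 17)² + 1/(-66)) = 1/((-43)² - 1/66) = 1/(1849 - 1/66) = 1/(122033/66) = 66/122033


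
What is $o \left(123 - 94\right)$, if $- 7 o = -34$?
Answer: $\frac{986}{7} \approx 140.86$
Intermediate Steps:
$o = \frac{34}{7}$ ($o = \left(- \frac{1}{7}\right) \left(-34\right) = \frac{34}{7} \approx 4.8571$)
$o \left(123 - 94\right) = \frac{34 \left(123 - 94\right)}{7} = \frac{34}{7} \cdot 29 = \frac{986}{7}$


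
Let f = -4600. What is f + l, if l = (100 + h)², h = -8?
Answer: 3864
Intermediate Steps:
l = 8464 (l = (100 - 8)² = 92² = 8464)
f + l = -4600 + 8464 = 3864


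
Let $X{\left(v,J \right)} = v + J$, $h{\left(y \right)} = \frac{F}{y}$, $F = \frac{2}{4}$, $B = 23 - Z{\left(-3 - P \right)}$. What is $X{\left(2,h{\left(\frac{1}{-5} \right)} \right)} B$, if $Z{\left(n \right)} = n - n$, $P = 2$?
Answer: $- \frac{23}{2} \approx -11.5$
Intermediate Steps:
$Z{\left(n \right)} = 0$
$B = 23$ ($B = 23 - 0 = 23 + 0 = 23$)
$F = \frac{1}{2}$ ($F = 2 \cdot \frac{1}{4} = \frac{1}{2} \approx 0.5$)
$h{\left(y \right)} = \frac{1}{2 y}$
$X{\left(v,J \right)} = J + v$
$X{\left(2,h{\left(\frac{1}{-5} \right)} \right)} B = \left(\frac{1}{2 \frac{1}{-5}} + 2\right) 23 = \left(\frac{1}{2 \left(- \frac{1}{5}\right)} + 2\right) 23 = \left(\frac{1}{2} \left(-5\right) + 2\right) 23 = \left(- \frac{5}{2} + 2\right) 23 = \left(- \frac{1}{2}\right) 23 = - \frac{23}{2}$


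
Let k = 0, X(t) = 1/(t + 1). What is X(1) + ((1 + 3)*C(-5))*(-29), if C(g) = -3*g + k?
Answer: -3479/2 ≈ -1739.5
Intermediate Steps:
X(t) = 1/(1 + t)
C(g) = -3*g (C(g) = -3*g + 0 = -3*g)
X(1) + ((1 + 3)*C(-5))*(-29) = 1/(1 + 1) + ((1 + 3)*(-3*(-5)))*(-29) = 1/2 + (4*15)*(-29) = 1/2 + 60*(-29) = 1/2 - 1740 = -3479/2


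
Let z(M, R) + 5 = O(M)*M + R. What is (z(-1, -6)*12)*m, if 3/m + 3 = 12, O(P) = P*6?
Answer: -20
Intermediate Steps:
O(P) = 6*P
z(M, R) = -5 + R + 6*M² (z(M, R) = -5 + ((6*M)*M + R) = -5 + (6*M² + R) = -5 + (R + 6*M²) = -5 + R + 6*M²)
m = ⅓ (m = 3/(-3 + 12) = 3/9 = 3*(⅑) = ⅓ ≈ 0.33333)
(z(-1, -6)*12)*m = ((-5 - 6 + 6*(-1)²)*12)*(⅓) = ((-5 - 6 + 6*1)*12)*(⅓) = ((-5 - 6 + 6)*12)*(⅓) = -5*12*(⅓) = -60*⅓ = -20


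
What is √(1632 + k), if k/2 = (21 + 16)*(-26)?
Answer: 2*I*√73 ≈ 17.088*I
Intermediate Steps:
k = -1924 (k = 2*((21 + 16)*(-26)) = 2*(37*(-26)) = 2*(-962) = -1924)
√(1632 + k) = √(1632 - 1924) = √(-292) = 2*I*√73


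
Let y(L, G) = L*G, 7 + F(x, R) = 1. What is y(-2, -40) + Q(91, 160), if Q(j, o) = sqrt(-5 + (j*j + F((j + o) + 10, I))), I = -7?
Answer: 80 + sqrt(8270) ≈ 170.94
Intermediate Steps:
F(x, R) = -6 (F(x, R) = -7 + 1 = -6)
y(L, G) = G*L
Q(j, o) = sqrt(-11 + j**2) (Q(j, o) = sqrt(-5 + (j*j - 6)) = sqrt(-5 + (j**2 - 6)) = sqrt(-5 + (-6 + j**2)) = sqrt(-11 + j**2))
y(-2, -40) + Q(91, 160) = -40*(-2) + sqrt(-11 + 91**2) = 80 + sqrt(-11 + 8281) = 80 + sqrt(8270)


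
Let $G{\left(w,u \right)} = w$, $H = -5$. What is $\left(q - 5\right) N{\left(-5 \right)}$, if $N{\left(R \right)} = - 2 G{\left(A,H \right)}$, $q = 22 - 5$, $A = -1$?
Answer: $24$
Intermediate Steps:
$q = 17$ ($q = 22 - 5 = 17$)
$N{\left(R \right)} = 2$ ($N{\left(R \right)} = \left(-2\right) \left(-1\right) = 2$)
$\left(q - 5\right) N{\left(-5 \right)} = \left(17 - 5\right) 2 = 12 \cdot 2 = 24$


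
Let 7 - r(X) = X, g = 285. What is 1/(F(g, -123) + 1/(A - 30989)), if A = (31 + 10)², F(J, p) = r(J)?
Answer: -29308/8147625 ≈ -0.0035971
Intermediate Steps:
r(X) = 7 - X
F(J, p) = 7 - J
A = 1681 (A = 41² = 1681)
1/(F(g, -123) + 1/(A - 30989)) = 1/((7 - 1*285) + 1/(1681 - 30989)) = 1/((7 - 285) + 1/(-29308)) = 1/(-278 - 1/29308) = 1/(-8147625/29308) = -29308/8147625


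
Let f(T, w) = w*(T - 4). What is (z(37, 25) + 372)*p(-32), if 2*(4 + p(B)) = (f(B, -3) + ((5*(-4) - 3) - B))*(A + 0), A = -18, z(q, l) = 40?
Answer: -435484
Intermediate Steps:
f(T, w) = w*(-4 + T)
p(B) = 95 + 36*B (p(B) = -4 + ((-3*(-4 + B) + ((5*(-4) - 3) - B))*(-18 + 0))/2 = -4 + (((12 - 3*B) + ((-20 - 3) - B))*(-18))/2 = -4 + (((12 - 3*B) + (-23 - B))*(-18))/2 = -4 + ((-11 - 4*B)*(-18))/2 = -4 + (198 + 72*B)/2 = -4 + (99 + 36*B) = 95 + 36*B)
(z(37, 25) + 372)*p(-32) = (40 + 372)*(95 + 36*(-32)) = 412*(95 - 1152) = 412*(-1057) = -435484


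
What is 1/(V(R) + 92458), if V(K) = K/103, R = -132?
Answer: 103/9523042 ≈ 1.0816e-5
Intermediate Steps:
V(K) = K/103 (V(K) = K*(1/103) = K/103)
1/(V(R) + 92458) = 1/((1/103)*(-132) + 92458) = 1/(-132/103 + 92458) = 1/(9523042/103) = 103/9523042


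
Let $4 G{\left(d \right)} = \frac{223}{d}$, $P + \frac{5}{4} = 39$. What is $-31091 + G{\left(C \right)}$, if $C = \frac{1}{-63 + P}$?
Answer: $- \frac{519979}{16} \approx -32499.0$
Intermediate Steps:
$P = \frac{151}{4}$ ($P = - \frac{5}{4} + 39 = \frac{151}{4} \approx 37.75$)
$C = - \frac{4}{101}$ ($C = \frac{1}{-63 + \frac{151}{4}} = \frac{1}{- \frac{101}{4}} = - \frac{4}{101} \approx -0.039604$)
$G{\left(d \right)} = \frac{223}{4 d}$ ($G{\left(d \right)} = \frac{223 \frac{1}{d}}{4} = \frac{223}{4 d}$)
$-31091 + G{\left(C \right)} = -31091 + \frac{223}{4 \left(- \frac{4}{101}\right)} = -31091 + \frac{223}{4} \left(- \frac{101}{4}\right) = -31091 - \frac{22523}{16} = - \frac{519979}{16}$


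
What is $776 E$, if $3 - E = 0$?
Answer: $2328$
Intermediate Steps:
$E = 3$ ($E = 3 - 0 = 3 + 0 = 3$)
$776 E = 776 \cdot 3 = 2328$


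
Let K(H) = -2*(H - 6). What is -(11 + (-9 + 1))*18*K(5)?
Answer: -108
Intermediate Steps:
K(H) = 12 - 2*H (K(H) = -2*(-6 + H) = 12 - 2*H)
-(11 + (-9 + 1))*18*K(5) = -(11 + (-9 + 1))*18*(12 - 2*5) = -(11 - 8)*18*(12 - 10) = -3*18*2 = -54*2 = -1*108 = -108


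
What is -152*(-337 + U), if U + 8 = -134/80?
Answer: 263473/5 ≈ 52695.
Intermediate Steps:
U = -387/40 (U = -8 - 134/80 = -8 - 134*1/80 = -8 - 67/40 = -387/40 ≈ -9.6750)
-152*(-337 + U) = -152*(-337 - 387/40) = -152*(-13867/40) = 263473/5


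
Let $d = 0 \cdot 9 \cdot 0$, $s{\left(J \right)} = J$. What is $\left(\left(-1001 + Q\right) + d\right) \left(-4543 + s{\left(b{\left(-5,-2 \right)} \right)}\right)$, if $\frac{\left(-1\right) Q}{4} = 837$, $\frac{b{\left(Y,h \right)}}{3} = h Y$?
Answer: $19627037$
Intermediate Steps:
$b{\left(Y,h \right)} = 3 Y h$ ($b{\left(Y,h \right)} = 3 h Y = 3 Y h$)
$Q = -3348$ ($Q = \left(-4\right) 837 = -3348$)
$d = 0$ ($d = 0 \cdot 0 = 0$)
$\left(\left(-1001 + Q\right) + d\right) \left(-4543 + s{\left(b{\left(-5,-2 \right)} \right)}\right) = \left(\left(-1001 - 3348\right) + 0\right) \left(-4543 + 3 \left(-5\right) \left(-2\right)\right) = \left(-4349 + 0\right) \left(-4543 + 30\right) = \left(-4349\right) \left(-4513\right) = 19627037$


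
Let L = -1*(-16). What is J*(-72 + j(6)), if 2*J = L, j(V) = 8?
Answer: -512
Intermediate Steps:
L = 16
J = 8 (J = (½)*16 = 8)
J*(-72 + j(6)) = 8*(-72 + 8) = 8*(-64) = -512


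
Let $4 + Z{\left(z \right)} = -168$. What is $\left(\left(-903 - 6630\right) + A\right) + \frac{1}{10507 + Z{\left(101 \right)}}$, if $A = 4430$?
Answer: $- \frac{32069504}{10335} \approx -3103.0$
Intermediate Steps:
$Z{\left(z \right)} = -172$ ($Z{\left(z \right)} = -4 - 168 = -172$)
$\left(\left(-903 - 6630\right) + A\right) + \frac{1}{10507 + Z{\left(101 \right)}} = \left(\left(-903 - 6630\right) + 4430\right) + \frac{1}{10507 - 172} = \left(\left(-903 - 6630\right) + 4430\right) + \frac{1}{10335} = \left(-7533 + 4430\right) + \frac{1}{10335} = -3103 + \frac{1}{10335} = - \frac{32069504}{10335}$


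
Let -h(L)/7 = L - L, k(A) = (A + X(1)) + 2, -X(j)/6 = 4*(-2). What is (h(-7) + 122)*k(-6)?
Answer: 5368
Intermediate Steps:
X(j) = 48 (X(j) = -24*(-2) = -6*(-8) = 48)
k(A) = 50 + A (k(A) = (A + 48) + 2 = (48 + A) + 2 = 50 + A)
h(L) = 0 (h(L) = -7*(L - L) = -7*0 = 0)
(h(-7) + 122)*k(-6) = (0 + 122)*(50 - 6) = 122*44 = 5368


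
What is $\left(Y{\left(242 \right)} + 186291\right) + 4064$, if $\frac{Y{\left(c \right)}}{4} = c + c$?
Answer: $192291$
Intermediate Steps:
$Y{\left(c \right)} = 8 c$ ($Y{\left(c \right)} = 4 \left(c + c\right) = 4 \cdot 2 c = 8 c$)
$\left(Y{\left(242 \right)} + 186291\right) + 4064 = \left(8 \cdot 242 + 186291\right) + 4064 = \left(1936 + 186291\right) + 4064 = 188227 + 4064 = 192291$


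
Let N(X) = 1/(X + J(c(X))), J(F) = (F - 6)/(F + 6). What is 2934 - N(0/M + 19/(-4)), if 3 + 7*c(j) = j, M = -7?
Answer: 9973214/3399 ≈ 2934.2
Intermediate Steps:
c(j) = -3/7 + j/7
J(F) = (-6 + F)/(6 + F)
N(X) = 1/(X + (-45/7 + X/7)/(39/7 + X/7)) (N(X) = 1/(X + (-6 + (-3/7 + X/7))/(6 + (-3/7 + X/7))) = 1/(X + (-45/7 + X/7)/(39/7 + X/7)))
2934 - N(0/M + 19/(-4)) = 2934 - (39 + (0/(-7) + 19/(-4)))/(-45 + (0/(-7) + 19/(-4)) + (0/(-7) + 19/(-4))*(39 + (0/(-7) + 19/(-4)))) = 2934 - (39 + (0*(-1/7) + 19*(-1/4)))/(-45 + (0*(-1/7) + 19*(-1/4)) + (0*(-1/7) + 19*(-1/4))*(39 + (0*(-1/7) + 19*(-1/4)))) = 2934 - (39 + (0 - 19/4))/(-45 + (0 - 19/4) + (0 - 19/4)*(39 + (0 - 19/4))) = 2934 - (39 - 19/4)/(-45 - 19/4 - 19*(39 - 19/4)/4) = 2934 - 137/((-45 - 19/4 - 19/4*137/4)*4) = 2934 - 137/((-45 - 19/4 - 2603/16)*4) = 2934 - 137/((-3399/16)*4) = 2934 - (-16)*137/(3399*4) = 2934 - 1*(-548/3399) = 2934 + 548/3399 = 9973214/3399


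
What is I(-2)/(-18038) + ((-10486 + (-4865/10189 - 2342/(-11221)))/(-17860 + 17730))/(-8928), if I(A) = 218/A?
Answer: -3580928628200239/1196793014000351040 ≈ -0.0029921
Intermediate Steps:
I(-2)/(-18038) + ((-10486 + (-4865/10189 - 2342/(-11221)))/(-17860 + 17730))/(-8928) = (218/(-2))/(-18038) + ((-10486 + (-4865/10189 - 2342/(-11221)))/(-17860 + 17730))/(-8928) = (218*(-½))*(-1/18038) + ((-10486 + (-4865*1/10189 - 2342*(-1/11221)))/(-130))*(-1/8928) = -109*(-1/18038) + ((-10486 + (-4865/10189 + 2342/11221))*(-1/130))*(-1/8928) = 109/18038 + ((-10486 - 30727527/114330769)*(-1/130))*(-1/8928) = 109/18038 - 1198903171261/114330769*(-1/130)*(-1/8928) = 109/18038 + (1198903171261/14862999970)*(-1/8928) = 109/18038 - 1198903171261/132696863732160 = -3580928628200239/1196793014000351040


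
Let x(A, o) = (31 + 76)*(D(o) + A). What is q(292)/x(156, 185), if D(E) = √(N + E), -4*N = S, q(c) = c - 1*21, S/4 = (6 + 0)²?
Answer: 42276/2588009 - 271*√149/2588009 ≈ 0.015057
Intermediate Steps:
S = 144 (S = 4*(6 + 0)² = 4*6² = 4*36 = 144)
q(c) = -21 + c (q(c) = c - 21 = -21 + c)
N = -36 (N = -¼*144 = -36)
D(E) = √(-36 + E)
x(A, o) = 107*A + 107*√(-36 + o) (x(A, o) = (31 + 76)*(√(-36 + o) + A) = 107*(A + √(-36 + o)) = 107*A + 107*√(-36 + o))
q(292)/x(156, 185) = (-21 + 292)/(107*156 + 107*√(-36 + 185)) = 271/(16692 + 107*√149)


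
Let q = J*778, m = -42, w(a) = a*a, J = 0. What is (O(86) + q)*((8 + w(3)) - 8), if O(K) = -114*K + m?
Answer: -88614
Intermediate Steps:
w(a) = a²
q = 0 (q = 0*778 = 0)
O(K) = -42 - 114*K (O(K) = -114*K - 42 = -42 - 114*K)
(O(86) + q)*((8 + w(3)) - 8) = ((-42 - 114*86) + 0)*((8 + 3²) - 8) = ((-42 - 9804) + 0)*((8 + 9) - 8) = (-9846 + 0)*(17 - 8) = -9846*9 = -88614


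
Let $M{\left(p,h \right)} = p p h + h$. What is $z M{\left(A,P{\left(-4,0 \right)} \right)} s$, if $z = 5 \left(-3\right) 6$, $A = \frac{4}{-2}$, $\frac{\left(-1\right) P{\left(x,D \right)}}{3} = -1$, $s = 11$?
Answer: $-14850$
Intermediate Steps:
$P{\left(x,D \right)} = 3$ ($P{\left(x,D \right)} = \left(-3\right) \left(-1\right) = 3$)
$A = -2$ ($A = 4 \left(- \frac{1}{2}\right) = -2$)
$M{\left(p,h \right)} = h + h p^{2}$ ($M{\left(p,h \right)} = p^{2} h + h = h p^{2} + h = h + h p^{2}$)
$z = -90$ ($z = \left(-15\right) 6 = -90$)
$z M{\left(A,P{\left(-4,0 \right)} \right)} s = - 90 \cdot 3 \left(1 + \left(-2\right)^{2}\right) 11 = - 90 \cdot 3 \left(1 + 4\right) 11 = - 90 \cdot 3 \cdot 5 \cdot 11 = \left(-90\right) 15 \cdot 11 = \left(-1350\right) 11 = -14850$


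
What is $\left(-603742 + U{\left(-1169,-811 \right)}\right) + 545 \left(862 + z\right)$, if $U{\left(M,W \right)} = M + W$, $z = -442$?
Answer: $-376822$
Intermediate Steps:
$\left(-603742 + U{\left(-1169,-811 \right)}\right) + 545 \left(862 + z\right) = \left(-603742 - 1980\right) + 545 \left(862 - 442\right) = \left(-603742 - 1980\right) + 545 \cdot 420 = -605722 + 228900 = -376822$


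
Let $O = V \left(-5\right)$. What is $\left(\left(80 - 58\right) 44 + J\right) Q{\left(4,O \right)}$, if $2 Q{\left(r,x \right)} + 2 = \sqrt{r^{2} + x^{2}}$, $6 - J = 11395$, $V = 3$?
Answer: $10421 - \frac{10421 \sqrt{241}}{2} \approx -70468.0$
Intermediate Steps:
$J = -11389$ ($J = 6 - 11395 = -11389$)
$O = -15$ ($O = 3 \left(-5\right) = -15$)
$Q{\left(r,x \right)} = -1 + \frac{\sqrt{r^{2} + x^{2}}}{2}$
$\left(\left(80 - 58\right) 44 + J\right) Q{\left(4,O \right)} = \left(\left(80 - 58\right) 44 - 11389\right) \left(-1 + \frac{\sqrt{4^{2} + \left(-15\right)^{2}}}{2}\right) = \left(22 \cdot 44 - 11389\right) \left(-1 + \frac{\sqrt{16 + 225}}{2}\right) = \left(968 - 11389\right) \left(-1 + \frac{\sqrt{241}}{2}\right) = - 10421 \left(-1 + \frac{\sqrt{241}}{2}\right) = 10421 - \frac{10421 \sqrt{241}}{2}$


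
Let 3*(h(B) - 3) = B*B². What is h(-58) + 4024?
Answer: -183031/3 ≈ -61010.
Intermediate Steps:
h(B) = 3 + B³/3 (h(B) = 3 + (B*B²)/3 = 3 + B³/3)
h(-58) + 4024 = (3 + (⅓)*(-58)³) + 4024 = (3 + (⅓)*(-195112)) + 4024 = (3 - 195112/3) + 4024 = -195103/3 + 4024 = -183031/3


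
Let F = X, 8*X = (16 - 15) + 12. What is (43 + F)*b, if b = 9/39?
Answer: 1071/104 ≈ 10.298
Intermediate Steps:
X = 13/8 (X = ((16 - 15) + 12)/8 = (1 + 12)/8 = (⅛)*13 = 13/8 ≈ 1.6250)
b = 3/13 (b = 9*(1/39) = 3/13 ≈ 0.23077)
F = 13/8 ≈ 1.6250
(43 + F)*b = (43 + 13/8)*(3/13) = (357/8)*(3/13) = 1071/104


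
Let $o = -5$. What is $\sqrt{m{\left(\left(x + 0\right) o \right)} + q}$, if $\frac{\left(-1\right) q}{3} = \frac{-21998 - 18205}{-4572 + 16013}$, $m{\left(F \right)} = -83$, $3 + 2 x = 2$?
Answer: $\frac{i \sqrt{9484520354}}{11441} \approx 8.5122 i$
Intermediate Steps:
$x = - \frac{1}{2}$ ($x = - \frac{3}{2} + \frac{1}{2} \cdot 2 = - \frac{3}{2} + 1 = - \frac{1}{2} \approx -0.5$)
$q = \frac{120609}{11441}$ ($q = - 3 \frac{-21998 - 18205}{-4572 + 16013} = - 3 \left(- \frac{40203}{11441}\right) = - 3 \left(\left(-40203\right) \frac{1}{11441}\right) = \left(-3\right) \left(- \frac{40203}{11441}\right) = \frac{120609}{11441} \approx 10.542$)
$\sqrt{m{\left(\left(x + 0\right) o \right)} + q} = \sqrt{-83 + \frac{120609}{11441}} = \sqrt{- \frac{828994}{11441}} = \frac{i \sqrt{9484520354}}{11441}$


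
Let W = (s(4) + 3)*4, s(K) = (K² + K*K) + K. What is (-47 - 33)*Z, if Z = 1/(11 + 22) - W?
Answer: 411760/33 ≈ 12478.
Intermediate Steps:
s(K) = K + 2*K² (s(K) = (K² + K²) + K = 2*K² + K = K + 2*K²)
W = 156 (W = (4*(1 + 2*4) + 3)*4 = (4*(1 + 8) + 3)*4 = (4*9 + 3)*4 = (36 + 3)*4 = 39*4 = 156)
Z = -5147/33 (Z = 1/(11 + 22) - 1*156 = 1/33 - 156 = -5147/33 ≈ -155.97)
(-47 - 33)*Z = (-47 - 33)*(-5147/33) = -80*(-5147/33) = 411760/33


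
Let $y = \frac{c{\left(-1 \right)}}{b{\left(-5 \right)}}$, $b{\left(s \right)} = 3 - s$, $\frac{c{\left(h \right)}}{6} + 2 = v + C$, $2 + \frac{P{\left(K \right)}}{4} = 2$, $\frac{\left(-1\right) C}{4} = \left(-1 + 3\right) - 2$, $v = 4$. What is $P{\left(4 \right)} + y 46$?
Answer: $69$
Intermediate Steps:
$C = 0$ ($C = - 4 \left(\left(-1 + 3\right) - 2\right) = - 4 \left(2 - 2\right) = \left(-4\right) 0 = 0$)
$P{\left(K \right)} = 0$ ($P{\left(K \right)} = -8 + 4 \cdot 2 = -8 + 8 = 0$)
$c{\left(h \right)} = 12$ ($c{\left(h \right)} = -12 + 6 \left(4 + 0\right) = -12 + 6 \cdot 4 = -12 + 24 = 12$)
$y = \frac{3}{2}$ ($y = \frac{12}{3 - -5} = \frac{12}{3 + 5} = \frac{12}{8} = 12 \cdot \frac{1}{8} = \frac{3}{2} \approx 1.5$)
$P{\left(4 \right)} + y 46 = 0 + \frac{3}{2} \cdot 46 = 0 + 69 = 69$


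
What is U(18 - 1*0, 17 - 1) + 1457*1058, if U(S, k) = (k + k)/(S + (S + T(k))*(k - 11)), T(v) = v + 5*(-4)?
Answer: 16956570/11 ≈ 1.5415e+6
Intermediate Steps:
T(v) = -20 + v (T(v) = v - 20 = -20 + v)
U(S, k) = 2*k/(S + (-11 + k)*(-20 + S + k)) (U(S, k) = (k + k)/(S + (S + (-20 + k))*(k - 11)) = (2*k)/(S + (-20 + S + k)*(-11 + k)) = (2*k)/(S + (-11 + k)*(-20 + S + k)) = 2*k/(S + (-11 + k)*(-20 + S + k)))
U(18 - 1*0, 17 - 1) + 1457*1058 = 2*(17 - 1)/(220 + (17 - 1)**2 - 31*(17 - 1) - 10*(18 - 1*0) + (18 - 1*0)*(17 - 1)) + 1457*1058 = 2*16/(220 + 16**2 - 31*16 - 10*(18 + 0) + (18 + 0)*16) + 1541506 = 2*16/(220 + 256 - 496 - 10*18 + 18*16) + 1541506 = 2*16/(220 + 256 - 496 - 180 + 288) + 1541506 = 2*16/88 + 1541506 = 2*16*(1/88) + 1541506 = 4/11 + 1541506 = 16956570/11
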